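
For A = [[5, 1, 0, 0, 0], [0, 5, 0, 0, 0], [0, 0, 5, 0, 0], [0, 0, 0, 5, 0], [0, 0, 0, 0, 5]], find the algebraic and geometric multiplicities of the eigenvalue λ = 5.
The characteristic polynomial is (x - 5)^5, so the factor x - 5 appears with exponent 5: the algebraic multiplicity is 5.

rank(A - 5I) = 1, so the eigenspace has dimension 5 - 1 = 4: the geometric multiplicity is 4.

Since 4 < 5, A is not diagonalizable.

algebraic multiplicity 5, geometric multiplicity 4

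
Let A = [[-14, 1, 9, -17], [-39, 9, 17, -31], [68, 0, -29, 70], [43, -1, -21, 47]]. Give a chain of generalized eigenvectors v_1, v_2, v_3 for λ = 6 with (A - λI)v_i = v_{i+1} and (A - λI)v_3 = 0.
v_1 = [[0, 0, 2, 1]]^T, v_2 = [[1, 3, 0, -1]]^T, v_3 = [[0, 1, -2, -1]]^T

We seek v_1 ∈ ker((A - 6I)^3) \ ker((A - 6I)^2), then set v_{i+1} = (A - 6I) v_i.

One such chain is v_1 = [[0, 0, 2, 1]]^T, v_2 = [[1, 3, 0, -1]]^T, v_3 = [[0, 1, -2, -1]]^T. Check: (A - 6I) v_3 = [[0, 0, 0, 0]]^T = 0.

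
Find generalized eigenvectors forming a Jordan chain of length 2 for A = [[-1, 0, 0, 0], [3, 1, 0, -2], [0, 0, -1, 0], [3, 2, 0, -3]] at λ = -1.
v_1 = [[1, 0, -1, 1]]^T, v_2 = [[0, 1, 0, 1]]^T

We seek v_1 ∈ ker((A + I)^2) \ ker(A + I), then set v_{i+1} = (A + I) v_i.

One such chain is v_1 = [[1, 0, -1, 1]]^T, v_2 = [[0, 1, 0, 1]]^T. Check: (A + I) v_2 = [[0, 0, 0, 0]]^T = 0.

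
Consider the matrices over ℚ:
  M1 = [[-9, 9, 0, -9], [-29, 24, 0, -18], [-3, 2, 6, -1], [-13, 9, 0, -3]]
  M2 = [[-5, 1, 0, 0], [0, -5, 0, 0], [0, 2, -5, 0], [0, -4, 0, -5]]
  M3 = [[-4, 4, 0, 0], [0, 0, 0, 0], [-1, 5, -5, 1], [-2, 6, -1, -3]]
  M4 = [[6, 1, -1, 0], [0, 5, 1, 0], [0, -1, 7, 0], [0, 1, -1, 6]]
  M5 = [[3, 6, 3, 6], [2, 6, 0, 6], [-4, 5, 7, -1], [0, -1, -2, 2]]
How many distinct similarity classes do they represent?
4 classes: {M1, M5}, {M2}, {M3}, {M4}

Characteristic polynomials: χ_{M1} = (x - 6)^2(x - 3)^2, χ_{M2} = (x + 5)^4, χ_{M3} = x(x + 4)^3, χ_{M4} = (x - 6)^4, χ_{M5} = (x - 6)^2(x - 3)^2.

{M1, M5}: invariant factors (x - 6)^2(x - 3)^2.

{M2}: invariant factors x + 5, x + 5, (x + 5)^2.

{M3}: invariant factors x(x + 4)^3.

{M4}: invariant factors x - 6, x - 6, (x - 6)^2.

Matrices are similar if and only if their invariant-factor lists agree; the partition into similarity classes is {M1, M5}, {M2}, {M3}, {M4}.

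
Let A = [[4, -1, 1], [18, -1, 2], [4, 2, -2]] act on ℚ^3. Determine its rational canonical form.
R = [[0, 0, -12], [1, 0, 0], [0, 1, 1]]

The invariant factors of A (the non-unit diagonal entries of the Smith normal form of xI - A over ℚ[x]) are (x + 2)(x^2 - 3x + 6), each dividing the next. The characteristic polynomial is their product, (x + 2)(x^2 - 3x + 6).

The rational canonical form is the block-diagonal matrix of companion matrices C(f_i):
R = [[0, 0, -12], [1, 0, 0], [0, 1, 1]].

Note the characteristic polynomial does not split into linear factors over ℚ, so A has no Jordan form over ℚ; the rational canonical form exists over any field.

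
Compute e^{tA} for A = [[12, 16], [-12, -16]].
A has Jordan form J = [[-4, 0], [0, 0]] with A = PJP^{-1}, so e^{tA} = P e^{tJ} P^{-1}.

For a Jordan block J_k(λ), e^{tJ_k(λ)} = e^{λt} · (I + tN + t^2 N^2/2! + ... + t^{k-1} N^{k-1}/(k-1)!) where N is the nilpotent superdiagonal part.

Assembling the blocks and conjugating back gives the entries of e^{tA} as shown above.

e^{tA} = [[4 - 3*e^{-4*t}, 4 - 4*e^{-4*t}], [-3 + 3*e^{-4*t}, -3 + 4*e^{-4*t}]]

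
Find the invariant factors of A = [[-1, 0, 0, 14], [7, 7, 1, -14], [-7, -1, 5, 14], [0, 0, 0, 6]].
The Jordan structure of A has elementary divisors (x + 1), (x - 6)^2, (x - 6). Arranging the block sizes at each eigenvalue in decreasing order and taking row products gives the invariant factors.

Invariant factors (smallest first, each dividing the next): x - 6, (x - 6)^2(x + 1).

Check: the last factor (x - 6)^2(x + 1) is the minimal polynomial, and the product (x - 6)^3(x + 1) is the characteristic polynomial.

x - 6, (x - 6)^2(x + 1)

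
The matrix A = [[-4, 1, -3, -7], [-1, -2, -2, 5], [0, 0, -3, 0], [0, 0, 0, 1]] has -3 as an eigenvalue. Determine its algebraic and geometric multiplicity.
The characteristic polynomial is (x - 1)(x + 3)^3, so the factor x + 3 appears with exponent 3: the algebraic multiplicity is 3.

rank(A + 3I) = 3, so the eigenspace has dimension 4 - 3 = 1: the geometric multiplicity is 1.

Since 1 < 3, A is not diagonalizable.

algebraic multiplicity 3, geometric multiplicity 1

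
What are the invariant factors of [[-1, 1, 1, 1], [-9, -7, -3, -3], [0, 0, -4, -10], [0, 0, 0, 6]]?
The Jordan structure of A has elementary divisors (x + 4)^2, (x + 4), (x - 6). Arranging the block sizes at each eigenvalue in decreasing order and taking row products gives the invariant factors.

Invariant factors (smallest first, each dividing the next): x + 4, (x - 6)(x + 4)^2.

Check: the last factor (x - 6)(x + 4)^2 is the minimal polynomial, and the product (x - 6)(x + 4)^3 is the characteristic polynomial.

x + 4, (x - 6)(x + 4)^2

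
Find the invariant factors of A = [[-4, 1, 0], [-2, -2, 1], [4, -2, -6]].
The Jordan structure of A has elementary divisors (x + 4)^3. Arranging the block sizes at each eigenvalue in decreasing order and taking row products gives the invariant factors.

Invariant factors (smallest first, each dividing the next): (x + 4)^3.

Check: the last factor (x + 4)^3 is the minimal polynomial, and the product (x + 4)^3 is the characteristic polynomial.

(x + 4)^3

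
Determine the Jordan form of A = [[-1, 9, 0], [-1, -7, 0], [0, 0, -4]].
The characteristic polynomial is det(xI - A) = (x + 4)^3, so the eigenvalues are -4 (algebraic multiplicity 3).

For λ = -4: rank(A + 4I) = 1, rank((A + 4I)^2) = 0. The eigenspace has dimension 3 - 1 = 2, so there are 2 Jordan blocks; the rank sequence gives block sizes [2, 1].

Assembling the blocks gives the Jordan form J above.

J = [[-4, 1, 0], [0, -4, 0], [0, 0, -4]]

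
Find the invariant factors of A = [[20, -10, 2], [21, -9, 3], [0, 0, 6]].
x - 6, (x - 6)(x - 5)

The Jordan structure of A has elementary divisors (x - 5), (x - 6), (x - 6). Arranging the block sizes at each eigenvalue in decreasing order and taking row products gives the invariant factors.

Invariant factors (smallest first, each dividing the next): x - 6, (x - 6)(x - 5).

Check: the last factor (x - 6)(x - 5) is the minimal polynomial, and the product (x - 6)^2(x - 5) is the characteristic polynomial.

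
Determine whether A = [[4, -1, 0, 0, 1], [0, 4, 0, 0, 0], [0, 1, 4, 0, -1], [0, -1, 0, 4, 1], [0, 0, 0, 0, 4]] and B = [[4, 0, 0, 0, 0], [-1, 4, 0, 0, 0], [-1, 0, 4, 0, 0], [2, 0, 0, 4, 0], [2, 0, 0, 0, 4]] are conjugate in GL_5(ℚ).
Two matrices over a field are similar if and only if they have the same invariant factors.

Both A and B have characteristic polynomial (x - 4)^5 and minimal polynomial (x - 4)^2. Computing further, both have invariant factors x - 4, x - 4, x - 4, (x - 4)^2. Hence A and B are similar.

Yes.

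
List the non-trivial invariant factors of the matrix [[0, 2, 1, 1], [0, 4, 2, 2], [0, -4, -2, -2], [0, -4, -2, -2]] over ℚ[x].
x, x, x^2

The Jordan structure of A has elementary divisors x^2, x, x. Arranging the block sizes at each eigenvalue in decreasing order and taking row products gives the invariant factors.

Invariant factors (smallest first, each dividing the next): x, x, x^2.

Check: the last factor x^2 is the minimal polynomial, and the product x^4 is the characteristic polynomial.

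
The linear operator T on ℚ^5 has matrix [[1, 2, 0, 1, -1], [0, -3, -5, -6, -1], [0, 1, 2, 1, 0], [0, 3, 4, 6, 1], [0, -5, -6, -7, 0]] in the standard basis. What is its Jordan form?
The characteristic polynomial is det(xI - A) = (x - 2)(x - 1)^4, so the eigenvalues are 1 (algebraic multiplicity 4), 2 (algebraic multiplicity 1).

For λ = 1: rank(A - I) = 3, rank((A - I)^2) = 1. The eigenspace has dimension 5 - 3 = 2, so there are 2 Jordan blocks; the rank sequence gives block sizes [2, 2].

For λ = 2: algebraic multiplicity 1 gives one 1×1 block.

Assembling the blocks gives the Jordan form J above.

J = [[1, 1, 0, 0, 0], [0, 1, 0, 0, 0], [0, 0, 1, 1, 0], [0, 0, 0, 1, 0], [0, 0, 0, 0, 2]]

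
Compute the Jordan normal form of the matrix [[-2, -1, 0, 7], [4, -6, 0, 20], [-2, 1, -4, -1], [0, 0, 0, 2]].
The characteristic polynomial is det(xI - A) = (x - 2)(x + 4)^3, so the eigenvalues are -4 (algebraic multiplicity 3), 2 (algebraic multiplicity 1).

For λ = -4: rank(A + 4I) = 2, rank((A + 4I)^2) = 1. The eigenspace has dimension 4 - 2 = 2, so there are 2 Jordan blocks; the rank sequence gives block sizes [2, 1].

For λ = 2: algebraic multiplicity 1 gives one 1×1 block.

Assembling the blocks gives the Jordan form J above.

J = [[-4, 1, 0, 0], [0, -4, 0, 0], [0, 0, -4, 0], [0, 0, 0, 2]]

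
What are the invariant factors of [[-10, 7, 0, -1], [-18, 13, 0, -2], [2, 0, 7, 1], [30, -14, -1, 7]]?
(x - 6)^3(x + 1)

The Jordan structure of A has elementary divisors (x + 1), (x - 6)^3. Arranging the block sizes at each eigenvalue in decreasing order and taking row products gives the invariant factors.

Invariant factors (smallest first, each dividing the next): (x - 6)^3(x + 1).

Check: the last factor (x - 6)^3(x + 1) is the minimal polynomial, and the product (x - 6)^3(x + 1) is the characteristic polynomial.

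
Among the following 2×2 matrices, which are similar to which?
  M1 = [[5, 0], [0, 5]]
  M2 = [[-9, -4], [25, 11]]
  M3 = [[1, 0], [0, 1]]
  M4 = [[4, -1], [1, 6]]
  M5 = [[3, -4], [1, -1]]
4 classes: {M1}, {M2, M5}, {M3}, {M4}

Characteristic polynomials: χ_{M1} = (x - 5)^2, χ_{M2} = (x - 1)^2, χ_{M3} = (x - 1)^2, χ_{M4} = (x - 5)^2, χ_{M5} = (x - 1)^2.

{M1}: invariant factors x - 5, x - 5.

{M2, M5}: invariant factors (x - 1)^2.

{M3}: invariant factors x - 1, x - 1.

{M4}: invariant factors (x - 5)^2.

Matrices are similar if and only if their invariant-factor lists agree; the partition into similarity classes is {M1}, {M2, M5}, {M3}, {M4}.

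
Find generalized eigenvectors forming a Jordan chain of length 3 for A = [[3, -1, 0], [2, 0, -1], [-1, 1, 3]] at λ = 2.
v_1 = [[0, 0, 1]]^T, v_2 = [[0, -1, 1]]^T, v_3 = [[1, 1, 0]]^T

We seek v_1 ∈ ker((A - 2I)^3) \ ker((A - 2I)^2), then set v_{i+1} = (A - 2I) v_i.

One such chain is v_1 = [[0, 0, 1]]^T, v_2 = [[0, -1, 1]]^T, v_3 = [[1, 1, 0]]^T. Check: (A - 2I) v_3 = [[0, 0, 0]]^T = 0.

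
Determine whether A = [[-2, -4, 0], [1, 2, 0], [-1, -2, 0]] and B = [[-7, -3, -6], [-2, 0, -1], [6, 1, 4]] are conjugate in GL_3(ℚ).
trace(A) = 0 but trace(B) = -3. The trace is a similarity invariant, so A and B are not similar.

No.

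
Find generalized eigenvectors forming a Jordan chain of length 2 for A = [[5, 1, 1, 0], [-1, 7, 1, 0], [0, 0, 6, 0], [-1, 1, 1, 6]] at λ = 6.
v_1 = [[0, 1, 0, 0]]^T, v_2 = [[1, 1, 0, 1]]^T

We seek v_1 ∈ ker((A - 6I)^2) \ ker(A - 6I), then set v_{i+1} = (A - 6I) v_i.

One such chain is v_1 = [[0, 1, 0, 0]]^T, v_2 = [[1, 1, 0, 1]]^T. Check: (A - 6I) v_2 = [[0, 0, 0, 0]]^T = 0.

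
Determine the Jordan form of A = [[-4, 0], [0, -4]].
J = [[-4, 0], [0, -4]]

The characteristic polynomial is det(xI - A) = (x + 4)^2, so the eigenvalues are -4 (algebraic multiplicity 2).

For λ = -4: rank(A + 4I) = 0. The eigenspace has dimension 2 - 0 = 2, so there are 2 Jordan blocks; the rank sequence gives block sizes [1, 1].

Assembling the blocks gives the Jordan form J above.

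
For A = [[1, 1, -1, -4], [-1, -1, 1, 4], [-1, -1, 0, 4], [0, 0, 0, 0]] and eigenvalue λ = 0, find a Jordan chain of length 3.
We seek v_1 ∈ ker(A^3) \ ker(A^2), then set v_{i+1} = A v_i.

One such chain is v_1 = [[0, -3, -1, -1]]^T, v_2 = [[2, -2, -1, 0]]^T, v_3 = [[1, -1, 0, 0]]^T. Check: A v_3 = [[0, 0, 0, 0]]^T = 0.

v_1 = [[0, -3, -1, -1]]^T, v_2 = [[2, -2, -1, 0]]^T, v_3 = [[1, -1, 0, 0]]^T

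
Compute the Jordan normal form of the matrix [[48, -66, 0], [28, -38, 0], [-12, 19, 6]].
J = [[4, 0, 0], [0, 6, 1], [0, 0, 6]]

The characteristic polynomial is det(xI - A) = (x - 6)^2(x - 4), so the eigenvalues are 4 (algebraic multiplicity 1), 6 (algebraic multiplicity 2).

For λ = 4: algebraic multiplicity 1 gives one 1×1 block.

For λ = 6: rank(A - 6I) = 2, rank((A - 6I)^2) = 1. The eigenspace has dimension 3 - 2 = 1, so there is 1 Jordan block; the rank sequence gives block sizes [2].

Assembling the blocks gives the Jordan form J above.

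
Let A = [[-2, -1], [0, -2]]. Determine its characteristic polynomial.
xI - A = [[x + 2, 1], [0, x + 2]].

Expanding det(xI - A) along the first row:
det(xI - A) = + (x + 2)·det([[x + 2]]) - (1)·det([[0]]).

Evaluating gives χ_A(x) = x^2 + 4x + 4 = (x + 2)^2.

χ_A(x) = (x + 2)^2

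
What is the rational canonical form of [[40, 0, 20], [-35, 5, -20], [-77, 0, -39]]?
The invariant factors of A (the non-unit diagonal entries of the Smith normal form of xI - A over ℚ[x]) are x - 5, (x - 5)(x + 4), each dividing the next. The characteristic polynomial is their product, (x - 5)^2(x + 4).

The rational canonical form is the block-diagonal matrix of companion matrices C(f_i):
R = [[5, 0, 0], [0, 0, 20], [0, 1, 1]].

R = [[5, 0, 0], [0, 0, 20], [0, 1, 1]]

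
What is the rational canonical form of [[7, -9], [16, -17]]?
The invariant factors of A (the non-unit diagonal entries of the Smith normal form of xI - A over ℚ[x]) are (x + 5)^2, each dividing the next. The characteristic polynomial is their product, (x + 5)^2.

The rational canonical form is the block-diagonal matrix of companion matrices C(f_i):
R = [[0, -25], [1, -10]].

R = [[0, -25], [1, -10]]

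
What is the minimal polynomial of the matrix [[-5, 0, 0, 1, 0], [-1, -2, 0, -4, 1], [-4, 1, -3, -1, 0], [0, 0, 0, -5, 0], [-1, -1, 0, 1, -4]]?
The characteristic polynomial factors as (x + 3)^3(x + 5)^2. The minimal polynomial is ∏(x - λ)^{k_λ} where k_λ is the size of the largest Jordan block at λ.

For λ = -5: rank(A + 5I) = 4, and the largest Jordan block has size 2 (the smallest k with rank((A + 5I)^k) = rank((A + 5I)^(k+1))).
For λ = -3: rank(A + 3I) = 4, and the largest Jordan block has size 3 (the smallest k with rank((A + 3I)^k) = rank((A + 3I)^(k+1))).

So m_A(x) = (x + 3)^3(x + 5)^2.

m_A(x) = (x + 3)^3(x + 5)^2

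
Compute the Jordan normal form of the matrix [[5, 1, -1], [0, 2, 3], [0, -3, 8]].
The characteristic polynomial is det(xI - A) = (x - 5)^3, so the eigenvalues are 5 (algebraic multiplicity 3).

For λ = 5: rank(A - 5I) = 1, rank((A - 5I)^2) = 0. The eigenspace has dimension 3 - 1 = 2, so there are 2 Jordan blocks; the rank sequence gives block sizes [2, 1].

Assembling the blocks gives the Jordan form J above.

J = [[5, 1, 0], [0, 5, 0], [0, 0, 5]]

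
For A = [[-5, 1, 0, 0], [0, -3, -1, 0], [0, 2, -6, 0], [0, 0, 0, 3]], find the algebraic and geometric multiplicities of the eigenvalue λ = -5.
algebraic multiplicity 2, geometric multiplicity 1

The characteristic polynomial is (x - 3)(x + 4)(x + 5)^2, so the factor x + 5 appears with exponent 2: the algebraic multiplicity is 2.

rank(A + 5I) = 3, so the eigenspace has dimension 4 - 3 = 1: the geometric multiplicity is 1.

Since 1 < 2, A is not diagonalizable.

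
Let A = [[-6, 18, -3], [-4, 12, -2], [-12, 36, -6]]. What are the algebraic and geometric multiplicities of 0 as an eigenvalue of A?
algebraic multiplicity 3, geometric multiplicity 2

The characteristic polynomial is x^3, so the factor x appears with exponent 3: the algebraic multiplicity is 3.

rank(A) = 1, so the eigenspace has dimension 3 - 1 = 2: the geometric multiplicity is 2.

Since 2 < 3, A is not diagonalizable.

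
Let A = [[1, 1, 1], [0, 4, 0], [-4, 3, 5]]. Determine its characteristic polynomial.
χ_A(x) = (x - 4)(x - 3)^2

xI - A = [[x - 1, -1, -1], [0, x - 4, 0], [4, -3, x - 5]].

Expanding det(xI - A) along the first row:
det(xI - A) = + (x - 1)·det([[x - 4, 0], [-3, x - 5]]) - (-1)·det([[0, 0], [4, x - 5]]) + (-1)·det([[0, x - 4], [4, -3]]).

Evaluating gives χ_A(x) = x^3 - 10x^2 + 33x - 36 = (x - 4)(x - 3)^2.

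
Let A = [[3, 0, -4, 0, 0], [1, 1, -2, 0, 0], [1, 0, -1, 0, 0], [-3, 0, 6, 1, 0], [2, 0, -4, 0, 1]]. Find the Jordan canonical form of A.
J = [[1, 1, 0, 0, 0], [0, 1, 0, 0, 0], [0, 0, 1, 0, 0], [0, 0, 0, 1, 0], [0, 0, 0, 0, 1]]

The characteristic polynomial is det(xI - A) = (x - 1)^5, so the eigenvalues are 1 (algebraic multiplicity 5).

For λ = 1: rank(A - I) = 1, rank((A - I)^2) = 0. The eigenspace has dimension 5 - 1 = 4, so there are 4 Jordan blocks; the rank sequence gives block sizes [2, 1, 1, 1].

Assembling the blocks gives the Jordan form J above.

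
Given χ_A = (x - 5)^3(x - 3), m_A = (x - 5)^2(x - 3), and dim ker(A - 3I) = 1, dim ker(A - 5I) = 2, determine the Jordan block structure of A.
λ = 3: algebraic multiplicity 1 (exponent in χ_A), largest block size 1 (exponent in m_A), 1 block (geometric multiplicity). This forces block sizes [1].
λ = 5: algebraic multiplicity 3 (exponent in χ_A), largest block size 2 (exponent in m_A), 2 blocks (geometric multiplicity). These force block sizes [2, 1].

Jordan blocks: (3, 1), (5, 2), (5, 1)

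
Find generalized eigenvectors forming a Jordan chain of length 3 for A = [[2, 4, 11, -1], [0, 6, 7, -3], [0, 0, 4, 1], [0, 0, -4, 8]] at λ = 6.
We seek v_1 ∈ ker((A - 6I)^3) \ ker((A - 6I)^2), then set v_{i+1} = (A - 6I) v_i.

One such chain is v_1 = [[0, 0, 0, 1]]^T, v_2 = [[-1, -3, 1, 2]]^T, v_3 = [[1, 1, 0, 0]]^T. Check: (A - 6I) v_3 = [[0, 0, 0, 0]]^T = 0.

v_1 = [[0, 0, 0, 1]]^T, v_2 = [[-1, -3, 1, 2]]^T, v_3 = [[1, 1, 0, 0]]^T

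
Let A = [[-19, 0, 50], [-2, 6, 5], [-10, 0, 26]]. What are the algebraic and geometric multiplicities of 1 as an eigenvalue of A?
algebraic multiplicity 1, geometric multiplicity 1

The characteristic polynomial is (x - 6)^2(x - 1), so the factor x - 1 appears with exponent 1: the algebraic multiplicity is 1.

rank(A - I) = 2, so the eigenspace has dimension 3 - 2 = 1: the geometric multiplicity is 1.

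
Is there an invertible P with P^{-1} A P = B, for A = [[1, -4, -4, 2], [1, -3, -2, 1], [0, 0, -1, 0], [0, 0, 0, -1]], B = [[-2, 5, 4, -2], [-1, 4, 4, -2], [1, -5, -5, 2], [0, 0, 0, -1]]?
Two matrices over a field are similar if and only if they have the same invariant factors.

Both A and B have characteristic polynomial (x + 1)^4 and minimal polynomial (x + 1)^2. Computing further, both have invariant factors x + 1, x + 1, (x + 1)^2. Hence A and B are similar.

Yes.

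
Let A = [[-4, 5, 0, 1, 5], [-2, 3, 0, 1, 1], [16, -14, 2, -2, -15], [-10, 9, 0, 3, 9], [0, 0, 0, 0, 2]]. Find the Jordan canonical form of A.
J = [[-2, 0, 0, 0, 0], [0, 2, 1, 0, 0], [0, 0, 2, 0, 0], [0, 0, 0, 2, 1], [0, 0, 0, 0, 2]]

The characteristic polynomial is det(xI - A) = (x - 2)^4(x + 2), so the eigenvalues are -2 (algebraic multiplicity 1), 2 (algebraic multiplicity 4).

For λ = -2: algebraic multiplicity 1 gives one 1×1 block.

For λ = 2: rank(A - 2I) = 3, rank((A - 2I)^2) = 1. The eigenspace has dimension 5 - 3 = 2, so there are 2 Jordan blocks; the rank sequence gives block sizes [2, 2].

Assembling the blocks gives the Jordan form J above.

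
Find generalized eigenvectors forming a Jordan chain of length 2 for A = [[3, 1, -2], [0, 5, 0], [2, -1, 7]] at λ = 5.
We seek v_1 ∈ ker((A - 5I)^2) \ ker(A - 5I), then set v_{i+1} = (A - 5I) v_i.

One such chain is v_1 = [[-1, 1, 1]]^T, v_2 = [[1, 0, -1]]^T. Check: (A - 5I) v_2 = [[0, 0, 0]]^T = 0.

v_1 = [[-1, 1, 1]]^T, v_2 = [[1, 0, -1]]^T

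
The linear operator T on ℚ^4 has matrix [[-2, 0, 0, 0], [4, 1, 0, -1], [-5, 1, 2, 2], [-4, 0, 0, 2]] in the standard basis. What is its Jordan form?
The characteristic polynomial is det(xI - A) = (x - 2)^2(x - 1)(x + 2), so the eigenvalues are -2 (algebraic multiplicity 1), 1 (algebraic multiplicity 1), 2 (algebraic multiplicity 2).

For λ = -2: algebraic multiplicity 1 gives one 1×1 block.

For λ = 1: algebraic multiplicity 1 gives one 1×1 block.

For λ = 2: rank(A - 2I) = 3, rank((A - 2I)^2) = 2. The eigenspace has dimension 4 - 3 = 1, so there is 1 Jordan block; the rank sequence gives block sizes [2].

Assembling the blocks gives the Jordan form J above.

J = [[-2, 0, 0, 0], [0, 1, 0, 0], [0, 0, 2, 1], [0, 0, 0, 2]]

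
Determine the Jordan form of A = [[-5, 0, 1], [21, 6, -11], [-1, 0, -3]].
The characteristic polynomial is det(xI - A) = (x - 6)(x + 4)^2, so the eigenvalues are -4 (algebraic multiplicity 2), 6 (algebraic multiplicity 1).

For λ = -4: rank(A + 4I) = 2, rank((A + 4I)^2) = 1. The eigenspace has dimension 3 - 2 = 1, so there is 1 Jordan block; the rank sequence gives block sizes [2].

For λ = 6: algebraic multiplicity 1 gives one 1×1 block.

Assembling the blocks gives the Jordan form J above.

J = [[-4, 1, 0], [0, -4, 0], [0, 0, 6]]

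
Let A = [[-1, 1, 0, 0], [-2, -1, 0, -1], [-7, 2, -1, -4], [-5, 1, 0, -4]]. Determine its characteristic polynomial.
xI - A = [[x + 1, -1, 0, 0], [2, x + 1, 0, 1], [7, -2, x + 1, 4], [5, -1, 0, x + 4]].

Expanding det(xI - A) along the first row:
det(xI - A) = + (x + 1)·det([[x + 1, 0, 1], [-2, x + 1, 4], [-1, 0, x + 4]]) - (-1)·det([[2, 0, 1], [7, x + 1, 4], [5, 0, x + 4]]) + (0)·det([[2, x + 1, 1], [7, -2, 4], [5, -1, x + 4]]) - (0)·det([[2, x + 1, 0], [7, -2, x + 1], [5, -1, 0]]).

Evaluating gives χ_A(x) = x^4 + 7x^3 + 18x^2 + 20x + 8 = (x + 1)(x + 2)^3.

χ_A(x) = (x + 1)(x + 2)^3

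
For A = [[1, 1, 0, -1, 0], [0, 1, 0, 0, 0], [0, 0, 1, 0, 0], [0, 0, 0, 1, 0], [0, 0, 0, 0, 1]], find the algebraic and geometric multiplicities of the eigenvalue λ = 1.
The characteristic polynomial is (x - 1)^5, so the factor x - 1 appears with exponent 5: the algebraic multiplicity is 5.

rank(A - I) = 1, so the eigenspace has dimension 5 - 1 = 4: the geometric multiplicity is 4.

Since 4 < 5, A is not diagonalizable.

algebraic multiplicity 5, geometric multiplicity 4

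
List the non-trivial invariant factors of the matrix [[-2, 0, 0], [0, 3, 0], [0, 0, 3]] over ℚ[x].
x - 3, (x - 3)(x + 2)

The Jordan structure of A has elementary divisors (x + 2), (x - 3), (x - 3). Arranging the block sizes at each eigenvalue in decreasing order and taking row products gives the invariant factors.

Invariant factors (smallest first, each dividing the next): x - 3, (x - 3)(x + 2).

Check: the last factor (x - 3)(x + 2) is the minimal polynomial, and the product (x - 3)^2(x + 2) is the characteristic polynomial.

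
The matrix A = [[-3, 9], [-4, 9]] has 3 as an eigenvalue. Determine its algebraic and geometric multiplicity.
The characteristic polynomial is (x - 3)^2, so the factor x - 3 appears with exponent 2: the algebraic multiplicity is 2.

rank(A - 3I) = 1, so the eigenspace has dimension 2 - 1 = 1: the geometric multiplicity is 1.

Since 1 < 2, A is not diagonalizable.

algebraic multiplicity 2, geometric multiplicity 1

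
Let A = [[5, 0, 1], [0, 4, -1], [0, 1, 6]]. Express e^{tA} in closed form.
A has Jordan form J = [[5, 1, 0], [0, 5, 1], [0, 0, 5]] with A = PJP^{-1}, so e^{tA} = P e^{tJ} P^{-1}.

For a Jordan block J_k(λ), e^{tJ_k(λ)} = e^{λt} · (I + tN + t^2 N^2/2! + ... + t^{k-1} N^{k-1}/(k-1)!) where N is the nilpotent superdiagonal part.

Assembling the blocks and conjugating back gives the entries of e^{tA} as shown above.

e^{tA} = [[e^{5*t}, t^2*e^{5*t}/2, t*(t + 2)*e^{5*t}/2], [0, (1 - t)*e^{5*t}, -t*e^{5*t}], [0, t*e^{5*t}, (t + 1)*e^{5*t}]]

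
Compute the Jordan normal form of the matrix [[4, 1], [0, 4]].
J = [[4, 1], [0, 4]]

The characteristic polynomial is det(xI - A) = (x - 4)^2, so the eigenvalues are 4 (algebraic multiplicity 2).

For λ = 4: rank(A - 4I) = 1, rank((A - 4I)^2) = 0. The eigenspace has dimension 2 - 1 = 1, so there is 1 Jordan block; the rank sequence gives block sizes [2].

Assembling the blocks gives the Jordan form J above.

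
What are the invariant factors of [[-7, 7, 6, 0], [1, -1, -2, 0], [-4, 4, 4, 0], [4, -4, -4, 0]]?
The Jordan structure of A has elementary divisors (x + 4), x^2, x. Arranging the block sizes at each eigenvalue in decreasing order and taking row products gives the invariant factors.

Invariant factors (smallest first, each dividing the next): x, x^2(x + 4).

Check: the last factor x^2(x + 4) is the minimal polynomial, and the product x^3(x + 4) is the characteristic polynomial.

x, x^2(x + 4)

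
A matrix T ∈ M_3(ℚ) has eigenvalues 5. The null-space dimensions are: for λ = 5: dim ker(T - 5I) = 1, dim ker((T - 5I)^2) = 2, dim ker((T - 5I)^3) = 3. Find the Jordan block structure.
Jordan blocks: (5, 3)

λ = 5: successive nullity increments [1, 1, 1] count blocks of size ≥ k; block sizes are [3].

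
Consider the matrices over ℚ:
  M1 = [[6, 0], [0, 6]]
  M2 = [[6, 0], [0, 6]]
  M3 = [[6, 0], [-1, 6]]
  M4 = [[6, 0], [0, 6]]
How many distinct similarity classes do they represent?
2 classes: {M1, M2, M4}, {M3}

Characteristic polynomials: χ_{M1} = (x - 6)^2, χ_{M2} = (x - 6)^2, χ_{M3} = (x - 6)^2, χ_{M4} = (x - 6)^2.

{M1, M2, M4}: invariant factors x - 6, x - 6.

{M3}: invariant factors (x - 6)^2.

Matrices are similar if and only if their invariant-factor lists agree; the partition into similarity classes is {M1, M2, M4}, {M3}.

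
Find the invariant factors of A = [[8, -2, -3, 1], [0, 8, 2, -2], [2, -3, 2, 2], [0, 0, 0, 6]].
The Jordan structure of A has elementary divisors (x - 6)^3, (x - 6). Arranging the block sizes at each eigenvalue in decreasing order and taking row products gives the invariant factors.

Invariant factors (smallest first, each dividing the next): x - 6, (x - 6)^3.

Check: the last factor (x - 6)^3 is the minimal polynomial, and the product (x - 6)^4 is the characteristic polynomial.

x - 6, (x - 6)^3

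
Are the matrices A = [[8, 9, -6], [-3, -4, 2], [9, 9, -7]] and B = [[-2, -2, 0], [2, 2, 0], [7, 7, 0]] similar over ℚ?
No.

trace(A) = -3 but trace(B) = 0. The trace is a similarity invariant, so A and B are not similar.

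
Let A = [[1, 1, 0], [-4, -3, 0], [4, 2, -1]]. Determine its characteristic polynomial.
χ_A(x) = (x + 1)^3

xI - A = [[x - 1, -1, 0], [4, x + 3, 0], [-4, -2, x + 1]].

Expanding det(xI - A) along the first row:
det(xI - A) = + (x - 1)·det([[x + 3, 0], [-2, x + 1]]) - (-1)·det([[4, 0], [-4, x + 1]]) + (0)·det([[4, x + 3], [-4, -2]]).

Evaluating gives χ_A(x) = x^3 + 3x^2 + 3x + 1 = (x + 1)^3.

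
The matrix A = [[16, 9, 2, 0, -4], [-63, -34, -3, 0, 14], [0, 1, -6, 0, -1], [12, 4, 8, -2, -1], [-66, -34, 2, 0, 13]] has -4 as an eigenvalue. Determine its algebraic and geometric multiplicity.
algebraic multiplicity 3, geometric multiplicity 1

The characteristic polynomial is (x - 1)(x + 2)(x + 4)^3, so the factor x + 4 appears with exponent 3: the algebraic multiplicity is 3.

rank(A + 4I) = 4, so the eigenspace has dimension 5 - 4 = 1: the geometric multiplicity is 1.

Since 1 < 3, A is not diagonalizable.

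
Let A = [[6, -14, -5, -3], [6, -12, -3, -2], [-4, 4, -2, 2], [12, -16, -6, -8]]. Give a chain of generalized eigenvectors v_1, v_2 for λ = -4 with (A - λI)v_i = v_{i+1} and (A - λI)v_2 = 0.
We seek v_1 ∈ ker((A + 4I)^2) \ ker(A + 4I), then set v_{i+1} = (A + 4I) v_i.

One such chain is v_1 = [[1, 0, 1, 1]]^T, v_2 = [[2, 1, 0, 2]]^T. Check: (A + 4I) v_2 = [[0, 0, 0, 0]]^T = 0.

v_1 = [[1, 0, 1, 1]]^T, v_2 = [[2, 1, 0, 2]]^T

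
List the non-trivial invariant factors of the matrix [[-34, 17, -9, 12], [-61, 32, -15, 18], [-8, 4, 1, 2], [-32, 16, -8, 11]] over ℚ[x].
The Jordan structure of A has elementary divisors (x - 1), (x - 3)^2, (x - 3). Arranging the block sizes at each eigenvalue in decreasing order and taking row products gives the invariant factors.

Invariant factors (smallest first, each dividing the next): x - 3, (x - 3)^2(x - 1).

Check: the last factor (x - 3)^2(x - 1) is the minimal polynomial, and the product (x - 3)^3(x - 1) is the characteristic polynomial.

x - 3, (x - 3)^2(x - 1)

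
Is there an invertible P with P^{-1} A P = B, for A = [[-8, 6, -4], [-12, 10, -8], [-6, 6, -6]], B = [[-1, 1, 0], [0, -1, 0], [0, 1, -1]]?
trace(A) = -4 but trace(B) = -3. The trace is a similarity invariant, so A and B are not similar.

No.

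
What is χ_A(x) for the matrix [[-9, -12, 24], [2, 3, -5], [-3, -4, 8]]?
xI - A = [[x + 9, 12, -24], [-2, x - 3, 5], [3, 4, x - 8]].

Expanding det(xI - A) along the first row:
det(xI - A) = + (x + 9)·det([[x - 3, 5], [4, x - 8]]) - (12)·det([[-2, 5], [3, x - 8]]) + (-24)·det([[-2, x - 3], [3, 4]]).

Evaluating gives χ_A(x) = x^3 - 2x^2 + x = x(x - 1)^2.

χ_A(x) = x(x - 1)^2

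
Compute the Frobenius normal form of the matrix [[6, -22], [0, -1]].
The invariant factors of A (the non-unit diagonal entries of the Smith normal form of xI - A over ℚ[x]) are (x - 6)(x + 1), each dividing the next. The characteristic polynomial is their product, (x - 6)(x + 1).

The rational canonical form is the block-diagonal matrix of companion matrices C(f_i):
R = [[0, 6], [1, 5]].

R = [[0, 6], [1, 5]]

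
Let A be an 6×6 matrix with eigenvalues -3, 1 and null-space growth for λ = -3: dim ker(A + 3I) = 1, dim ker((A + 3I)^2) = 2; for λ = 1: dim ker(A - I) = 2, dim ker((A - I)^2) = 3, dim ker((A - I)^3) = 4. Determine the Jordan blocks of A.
λ = -3: successive nullity increments [1, 1] count blocks of size ≥ k; block sizes are [2].
λ = 1: successive nullity increments [2, 1, 1] count blocks of size ≥ k; block sizes are [3, 1].

Jordan blocks: (-3, 2), (1, 3), (1, 1)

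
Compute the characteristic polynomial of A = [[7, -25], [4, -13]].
χ_A(x) = (x + 3)^2

xI - A = [[x - 7, 25], [-4, x + 13]].

Expanding det(xI - A) along the first row:
det(xI - A) = + (x - 7)·det([[x + 13]]) - (25)·det([[-4]]).

Evaluating gives χ_A(x) = x^2 + 6x + 9 = (x + 3)^2.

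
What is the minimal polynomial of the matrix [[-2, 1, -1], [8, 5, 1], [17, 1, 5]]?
The characteristic polynomial factors as (x - 6)(x - 1)^2. The minimal polynomial is ∏(x - λ)^{k_λ} where k_λ is the size of the largest Jordan block at λ.

For λ = 1: rank(A - I) = 2, and the largest Jordan block has size 2 (the smallest k with rank((A - I)^k) = rank((A - I)^(k+1))).
For λ = 6: rank(A - 6I) = 2, and the largest Jordan block has size 1 (the smallest k with rank((A - 6I)^k) = rank((A - 6I)^(k+1))).

So m_A(x) = (x - 6)(x - 1)^2.

m_A(x) = (x - 6)(x - 1)^2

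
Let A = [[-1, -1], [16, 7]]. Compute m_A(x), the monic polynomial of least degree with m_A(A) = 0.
m_A(x) = (x - 3)^2

The characteristic polynomial factors as (x - 3)^2. The minimal polynomial is ∏(x - λ)^{k_λ} where k_λ is the size of the largest Jordan block at λ.

For λ = 3: rank(A - 3I) = 1, and the largest Jordan block has size 2 (the smallest k with rank((A - 3I)^k) = rank((A - 3I)^(k+1))).

So m_A(x) = (x - 3)^2.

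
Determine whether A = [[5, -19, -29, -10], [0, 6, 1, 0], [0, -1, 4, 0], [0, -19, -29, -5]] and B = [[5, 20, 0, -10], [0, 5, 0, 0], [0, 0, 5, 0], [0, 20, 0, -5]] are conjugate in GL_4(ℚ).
No.

Both have characteristic polynomial (x - 5)^3(x + 5), but the minimal polynomial of A is (x - 5)^2(x + 5) while the minimal polynomial of B is (x - 5)(x + 5). The minimal polynomial is a similarity invariant, so A and B are not similar.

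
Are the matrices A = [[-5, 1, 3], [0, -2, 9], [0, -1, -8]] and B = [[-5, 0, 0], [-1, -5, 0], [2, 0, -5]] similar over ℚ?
Yes.

Two matrices over a field are similar if and only if they have the same invariant factors.

Both A and B have characteristic polynomial (x + 5)^3 and minimal polynomial (x + 5)^2. Computing further, both have invariant factors x + 5, (x + 5)^2. Hence A and B are similar.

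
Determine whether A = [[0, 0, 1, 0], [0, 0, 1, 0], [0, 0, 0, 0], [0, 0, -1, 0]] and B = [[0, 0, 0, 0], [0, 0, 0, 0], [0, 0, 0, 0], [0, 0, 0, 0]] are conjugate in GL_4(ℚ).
Both have characteristic polynomial x^4, but the minimal polynomial of A is x^2 while the minimal polynomial of B is x. The minimal polynomial is a similarity invariant, so A and B are not similar.

No.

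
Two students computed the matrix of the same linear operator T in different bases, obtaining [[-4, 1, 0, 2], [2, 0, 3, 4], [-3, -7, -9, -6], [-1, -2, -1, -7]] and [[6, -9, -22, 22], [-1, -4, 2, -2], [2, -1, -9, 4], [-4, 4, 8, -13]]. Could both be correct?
Two matrices over a field are similar if and only if they have the same invariant factors.

Both A and B have characteristic polynomial (x + 5)^4 and minimal polynomial (x + 5)^3. Computing further, both have invariant factors x + 5, (x + 5)^3. Hence A and B are similar.

Yes.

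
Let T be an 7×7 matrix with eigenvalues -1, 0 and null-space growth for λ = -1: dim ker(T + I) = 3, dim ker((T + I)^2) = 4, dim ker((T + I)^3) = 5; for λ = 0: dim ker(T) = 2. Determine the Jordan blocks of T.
Jordan blocks: (-1, 3), (-1, 1), (-1, 1), (0, 1), (0, 1)

λ = -1: successive nullity increments [3, 1, 1] count blocks of size ≥ k; block sizes are [3, 1, 1].
λ = 0: successive nullity increments [2] count blocks of size ≥ k; block sizes are [1, 1].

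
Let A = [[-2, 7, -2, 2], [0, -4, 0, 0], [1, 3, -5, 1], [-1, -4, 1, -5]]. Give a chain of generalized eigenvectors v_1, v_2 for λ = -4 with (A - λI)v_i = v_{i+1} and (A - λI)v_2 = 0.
We seek v_1 ∈ ker((A + 4I)^2) \ ker(A + 4I), then set v_{i+1} = (A + 4I) v_i.

One such chain is v_1 = [[0, 1, 0, -1]]^T, v_2 = [[5, 0, 2, -3]]^T. Check: (A + 4I) v_2 = [[0, 0, 0, 0]]^T = 0.

v_1 = [[0, 1, 0, -1]]^T, v_2 = [[5, 0, 2, -3]]^T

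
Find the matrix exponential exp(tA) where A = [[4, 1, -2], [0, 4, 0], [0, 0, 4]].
A has Jordan form J = [[4, 1, 0], [0, 4, 0], [0, 0, 4]] with A = PJP^{-1}, so e^{tA} = P e^{tJ} P^{-1}.

For a Jordan block J_k(λ), e^{tJ_k(λ)} = e^{λt} · (I + tN + t^2 N^2/2! + ... + t^{k-1} N^{k-1}/(k-1)!) where N is the nilpotent superdiagonal part.

Assembling the blocks and conjugating back gives the entries of e^{tA} as shown above.

e^{tA} = [[e^{4*t}, t*e^{4*t}, -2*t*e^{4*t}], [0, e^{4*t}, 0], [0, 0, e^{4*t}]]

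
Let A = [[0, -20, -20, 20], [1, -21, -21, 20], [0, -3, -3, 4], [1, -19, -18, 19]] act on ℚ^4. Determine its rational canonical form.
The invariant factors of A (the non-unit diagonal entries of the Smith normal form of xI - A over ℚ[x]) are (x + 5)(x^3 - 4x - 4), each dividing the next. The characteristic polynomial is their product, (x + 5)(x^3 - 4x - 4).

The rational canonical form is the block-diagonal matrix of companion matrices C(f_i):
R = [[0, 0, 0, 20], [1, 0, 0, 24], [0, 1, 0, 4], [0, 0, 1, -5]].

Note the characteristic polynomial does not split into linear factors over ℚ, so A has no Jordan form over ℚ; the rational canonical form exists over any field.

R = [[0, 0, 0, 20], [1, 0, 0, 24], [0, 1, 0, 4], [0, 0, 1, -5]]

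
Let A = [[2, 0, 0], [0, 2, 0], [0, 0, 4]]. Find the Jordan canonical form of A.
J = [[2, 0, 0], [0, 2, 0], [0, 0, 4]]

The characteristic polynomial is det(xI - A) = (x - 4)(x - 2)^2, so the eigenvalues are 2 (algebraic multiplicity 2), 4 (algebraic multiplicity 1).

For λ = 2: rank(A - 2I) = 1. The eigenspace has dimension 3 - 1 = 2, so there are 2 Jordan blocks; the rank sequence gives block sizes [1, 1].

For λ = 4: algebraic multiplicity 1 gives one 1×1 block.

Assembling the blocks gives the Jordan form J above.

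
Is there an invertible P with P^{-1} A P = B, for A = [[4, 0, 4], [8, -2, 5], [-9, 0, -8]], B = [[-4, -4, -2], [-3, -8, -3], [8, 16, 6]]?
No.

Both have characteristic polynomial (x + 2)^3, but the minimal polynomial of A is (x + 2)^3 while the minimal polynomial of B is (x + 2)^2. The minimal polynomial is a similarity invariant, so A and B are not similar.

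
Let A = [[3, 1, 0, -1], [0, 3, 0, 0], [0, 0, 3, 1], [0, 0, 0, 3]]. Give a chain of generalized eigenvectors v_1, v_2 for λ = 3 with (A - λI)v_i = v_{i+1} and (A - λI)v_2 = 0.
v_1 = [[2, 1, -4, 0]]^T, v_2 = [[1, 0, 0, 0]]^T

We seek v_1 ∈ ker((A - 3I)^2) \ ker(A - 3I), then set v_{i+1} = (A - 3I) v_i.

One such chain is v_1 = [[2, 1, -4, 0]]^T, v_2 = [[1, 0, 0, 0]]^T. Check: (A - 3I) v_2 = [[0, 0, 0, 0]]^T = 0.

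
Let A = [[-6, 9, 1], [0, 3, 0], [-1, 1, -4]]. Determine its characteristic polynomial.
xI - A = [[x + 6, -9, -1], [0, x - 3, 0], [1, -1, x + 4]].

Expanding det(xI - A) along the first row:
det(xI - A) = + (x + 6)·det([[x - 3, 0], [-1, x + 4]]) - (-9)·det([[0, 0], [1, x + 4]]) + (-1)·det([[0, x - 3], [1, -1]]).

Evaluating gives χ_A(x) = x^3 + 7x^2 - 5x - 75 = (x - 3)(x + 5)^2.

χ_A(x) = (x - 3)(x + 5)^2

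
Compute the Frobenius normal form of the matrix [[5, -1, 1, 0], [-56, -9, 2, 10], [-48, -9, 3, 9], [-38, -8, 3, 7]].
The invariant factors of A (the non-unit diagonal entries of the Smith normal form of xI - A over ℚ[x]) are (x - 6)(x^3 - x - 4), each dividing the next. The characteristic polynomial is their product, (x - 6)(x^3 - x - 4).

The rational canonical form is the block-diagonal matrix of companion matrices C(f_i):
R = [[0, 0, 0, -24], [1, 0, 0, -2], [0, 1, 0, 1], [0, 0, 1, 6]].

Note the characteristic polynomial does not split into linear factors over ℚ, so A has no Jordan form over ℚ; the rational canonical form exists over any field.

R = [[0, 0, 0, -24], [1, 0, 0, -2], [0, 1, 0, 1], [0, 0, 1, 6]]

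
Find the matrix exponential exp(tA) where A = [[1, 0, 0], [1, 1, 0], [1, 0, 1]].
A has Jordan form J = [[1, 1, 0], [0, 1, 0], [0, 0, 1]] with A = PJP^{-1}, so e^{tA} = P e^{tJ} P^{-1}.

For a Jordan block J_k(λ), e^{tJ_k(λ)} = e^{λt} · (I + tN + t^2 N^2/2! + ... + t^{k-1} N^{k-1}/(k-1)!) where N is the nilpotent superdiagonal part.

Assembling the blocks and conjugating back gives the entries of e^{tA} as shown above.

e^{tA} = [[e^{t}, 0, 0], [t*e^{t}, e^{t}, 0], [t*e^{t}, 0, e^{t}]]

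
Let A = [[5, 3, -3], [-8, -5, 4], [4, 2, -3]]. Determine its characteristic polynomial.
χ_A(x) = (x + 1)^3

xI - A = [[x - 5, -3, 3], [8, x + 5, -4], [-4, -2, x + 3]].

Expanding det(xI - A) along the first row:
det(xI - A) = + (x - 5)·det([[x + 5, -4], [-2, x + 3]]) - (-3)·det([[8, -4], [-4, x + 3]]) + (3)·det([[8, x + 5], [-4, -2]]).

Evaluating gives χ_A(x) = x^3 + 3x^2 + 3x + 1 = (x + 1)^3.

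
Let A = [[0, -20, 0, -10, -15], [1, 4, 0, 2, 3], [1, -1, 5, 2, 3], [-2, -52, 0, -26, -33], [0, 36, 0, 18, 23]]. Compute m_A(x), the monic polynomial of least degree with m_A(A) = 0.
m_A(x) = x^2(x - 5)(x + 4)

The characteristic polynomial factors as x^2(x - 5)^2(x + 4). The minimal polynomial is ∏(x - λ)^{k_λ} where k_λ is the size of the largest Jordan block at λ.

For λ = -4: rank(A + 4I) = 4, and the largest Jordan block has size 1 (the smallest k with rank((A + 4I)^k) = rank((A + 4I)^(k+1))).
For λ = 0: rank(A) = 4, and the largest Jordan block has size 2 (the smallest k with rank(A^k) = rank(A^(k+1))).
For λ = 5: rank(A - 5I) = 3, and the largest Jordan block has size 1 (the smallest k with rank((A - 5I)^k) = rank((A - 5I)^(k+1))).

So m_A(x) = x^2(x - 5)(x + 4).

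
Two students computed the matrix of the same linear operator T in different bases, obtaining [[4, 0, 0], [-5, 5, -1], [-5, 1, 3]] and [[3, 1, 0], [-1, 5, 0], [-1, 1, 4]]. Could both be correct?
Two matrices over a field are similar if and only if they have the same invariant factors.

Both A and B have characteristic polynomial (x - 4)^3 and minimal polynomial (x - 4)^2. Computing further, both have invariant factors x - 4, (x - 4)^2. Hence A and B are similar.

Yes.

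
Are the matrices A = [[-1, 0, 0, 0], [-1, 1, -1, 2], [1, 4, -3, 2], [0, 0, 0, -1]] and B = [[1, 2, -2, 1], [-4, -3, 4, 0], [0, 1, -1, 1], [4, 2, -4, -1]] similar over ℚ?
No.

Both have characteristic polynomial (x + 1)^4, but the minimal polynomial of A is (x + 1)^3 while the minimal polynomial of B is (x + 1)^2. The minimal polynomial is a similarity invariant, so A and B are not similar.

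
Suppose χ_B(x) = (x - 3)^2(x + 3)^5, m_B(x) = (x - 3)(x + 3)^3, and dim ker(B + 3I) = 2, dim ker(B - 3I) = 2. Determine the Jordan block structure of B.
Jordan blocks: (-3, 3), (-3, 2), (3, 1), (3, 1)

λ = -3: algebraic multiplicity 5 (exponent in χ_B), largest block size 3 (exponent in m_B), 2 blocks (geometric multiplicity). These force block sizes [3, 2].
λ = 3: algebraic multiplicity 2 (exponent in χ_B), largest block size 1 (exponent in m_B), 2 blocks (geometric multiplicity). These force block sizes [1, 1].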